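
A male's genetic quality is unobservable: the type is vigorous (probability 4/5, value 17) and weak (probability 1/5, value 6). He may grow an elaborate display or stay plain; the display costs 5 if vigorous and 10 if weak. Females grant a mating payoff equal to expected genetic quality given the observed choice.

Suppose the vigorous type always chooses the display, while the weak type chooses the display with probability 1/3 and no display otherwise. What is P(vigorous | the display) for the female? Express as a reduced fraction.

12/13

P(the display) = (4/5)·1 + (1/5)·(1/3) = 13/15.
By Bayes' rule, P(vigorous | the display) = (4/5) / (13/15) = 12/13.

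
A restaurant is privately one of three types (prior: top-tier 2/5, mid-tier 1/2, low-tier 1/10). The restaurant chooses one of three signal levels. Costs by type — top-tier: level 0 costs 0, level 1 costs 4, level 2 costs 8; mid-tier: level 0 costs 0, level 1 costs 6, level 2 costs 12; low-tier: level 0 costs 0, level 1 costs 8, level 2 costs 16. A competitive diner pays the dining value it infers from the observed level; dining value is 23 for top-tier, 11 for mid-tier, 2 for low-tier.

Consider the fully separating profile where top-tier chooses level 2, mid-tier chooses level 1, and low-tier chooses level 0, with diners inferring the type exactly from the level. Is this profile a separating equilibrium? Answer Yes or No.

Separating price premiums: level 2 → 23, level 1 → 11, level 0 → 2.
top-tier (assigned level 2): level 0: 2 − 0 = 2; level 1: 11 − 4 = 7; level 2: 23 − 8 = 15. top-tier stays.
mid-tier (assigned level 1): level 0: 2 − 0 = 2; level 1: 11 − 6 = 5; level 2: 23 − 12 = 11. mid-tier prefers level 2.
low-tier (assigned level 0): level 0: 2 − 0 = 2; level 1: 11 − 8 = 3; level 2: 23 − 16 = 7. low-tier prefers level 2.
At least one type deviates; the separating profile fails.

No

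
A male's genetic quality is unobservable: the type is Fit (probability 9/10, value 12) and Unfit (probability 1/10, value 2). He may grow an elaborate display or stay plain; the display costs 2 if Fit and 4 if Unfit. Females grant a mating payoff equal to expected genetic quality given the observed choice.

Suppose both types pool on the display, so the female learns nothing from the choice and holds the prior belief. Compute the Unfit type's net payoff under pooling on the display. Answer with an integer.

Pooled mating payoff = 9/10·12 + 1/10·2 = 11.
Unfit pays cost 4 for the display, so net payoff = 11 − 4 = 7.

7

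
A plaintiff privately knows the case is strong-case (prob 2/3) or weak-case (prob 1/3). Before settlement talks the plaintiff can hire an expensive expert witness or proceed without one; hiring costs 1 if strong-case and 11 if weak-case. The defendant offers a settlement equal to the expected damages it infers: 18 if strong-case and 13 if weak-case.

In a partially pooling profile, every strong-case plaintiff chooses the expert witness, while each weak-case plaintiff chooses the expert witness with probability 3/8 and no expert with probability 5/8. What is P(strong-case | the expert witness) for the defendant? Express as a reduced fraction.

P(the expert witness) = (2/3)·1 + (1/3)·(3/8) = 19/24.
By Bayes' rule, P(strong-case | the expert witness) = (2/3) / (19/24) = 16/19.

16/19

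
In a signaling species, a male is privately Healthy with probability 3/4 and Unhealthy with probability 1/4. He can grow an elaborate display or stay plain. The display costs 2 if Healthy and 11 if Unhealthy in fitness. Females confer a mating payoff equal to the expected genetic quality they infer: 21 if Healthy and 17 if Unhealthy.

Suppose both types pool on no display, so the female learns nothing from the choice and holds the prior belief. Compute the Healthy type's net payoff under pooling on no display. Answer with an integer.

Pooled mating payoff = 3/4·21 + 1/4·17 = 20.
Healthy pays no cost for no display, so net payoff = 20.

20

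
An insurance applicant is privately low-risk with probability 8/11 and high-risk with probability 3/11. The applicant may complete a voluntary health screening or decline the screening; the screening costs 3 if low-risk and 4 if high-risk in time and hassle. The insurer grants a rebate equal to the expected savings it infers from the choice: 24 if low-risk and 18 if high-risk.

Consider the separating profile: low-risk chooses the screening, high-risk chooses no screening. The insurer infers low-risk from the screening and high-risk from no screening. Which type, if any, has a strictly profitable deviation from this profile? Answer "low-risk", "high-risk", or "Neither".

high-risk

The screening pays 24; no screening pays 18.
low-risk: assigned the screening, nets 24 − 3 = 21; deviating to no screening nets 18.
high-risk: assigned no screening, nets 18; deviating to the screening nets 24 − 4 = 20.
The high-risk type gains 2 by deviating.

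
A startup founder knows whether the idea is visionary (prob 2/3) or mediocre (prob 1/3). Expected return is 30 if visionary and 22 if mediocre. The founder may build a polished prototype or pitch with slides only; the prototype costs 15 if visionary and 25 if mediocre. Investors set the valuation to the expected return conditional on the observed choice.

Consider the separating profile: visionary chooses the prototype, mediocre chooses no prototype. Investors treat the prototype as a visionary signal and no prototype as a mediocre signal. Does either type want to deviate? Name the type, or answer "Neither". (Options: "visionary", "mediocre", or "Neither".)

The prototype pays 30; no prototype pays 22.
visionary: assigned the prototype, nets 30 − 15 = 15; deviating to no prototype nets 22.
mediocre: assigned no prototype, nets 22; deviating to the prototype nets 30 − 25 = 5.
The visionary type gains 7 by deviating.

visionary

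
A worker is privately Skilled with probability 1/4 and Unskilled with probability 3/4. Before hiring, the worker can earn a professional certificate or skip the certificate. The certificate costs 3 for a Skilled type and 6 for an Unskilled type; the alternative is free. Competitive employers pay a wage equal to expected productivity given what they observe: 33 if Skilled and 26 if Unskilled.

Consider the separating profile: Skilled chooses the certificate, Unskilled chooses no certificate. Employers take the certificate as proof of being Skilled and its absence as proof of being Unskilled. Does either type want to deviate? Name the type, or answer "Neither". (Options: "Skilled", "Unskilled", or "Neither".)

The certificate pays 33; no certificate pays 26.
Skilled: assigned the certificate, nets 33 − 3 = 30; deviating to no certificate nets 26.
Unskilled: assigned no certificate, nets 26; deviating to the certificate nets 33 − 6 = 27.
The Unskilled type gains 1 by deviating.

Unskilled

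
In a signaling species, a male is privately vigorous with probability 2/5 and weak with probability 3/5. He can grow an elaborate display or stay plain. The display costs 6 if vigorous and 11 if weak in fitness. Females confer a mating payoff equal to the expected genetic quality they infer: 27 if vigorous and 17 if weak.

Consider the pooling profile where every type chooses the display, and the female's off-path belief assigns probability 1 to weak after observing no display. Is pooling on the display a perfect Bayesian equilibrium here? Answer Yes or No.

No

On path, the female holds the prior and pays 2/5·27 + 3/5·17 = 21. Off path (no display), believing weak, it pays 17.
vigorous: the display nets 21 − 6 = 15; no display nets 17. vigorous would deviate.
weak: the display nets 21 − 11 = 10; no display nets 17. weak would deviate.
A type deviates, so pooling fails.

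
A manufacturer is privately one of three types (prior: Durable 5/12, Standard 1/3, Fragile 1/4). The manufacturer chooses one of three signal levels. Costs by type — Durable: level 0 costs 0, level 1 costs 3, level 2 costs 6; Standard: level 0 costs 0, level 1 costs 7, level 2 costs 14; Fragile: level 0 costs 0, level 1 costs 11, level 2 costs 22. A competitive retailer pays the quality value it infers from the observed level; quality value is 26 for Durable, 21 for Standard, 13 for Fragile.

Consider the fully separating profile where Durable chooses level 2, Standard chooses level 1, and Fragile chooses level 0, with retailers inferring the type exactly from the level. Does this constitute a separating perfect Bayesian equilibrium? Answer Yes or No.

Yes

Separating prices: level 2 → 26, level 1 → 21, level 0 → 13.
Durable (assigned level 2): level 0: 13 − 0 = 13; level 1: 21 − 3 = 18; level 2: 26 − 6 = 20. Durable stays.
Standard (assigned level 1): level 0: 13 − 0 = 13; level 1: 21 − 7 = 14; level 2: 26 − 14 = 12. Standard stays.
Fragile (assigned level 0): level 0: 13 − 0 = 13; level 1: 21 − 11 = 10; level 2: 26 − 22 = 4. Fragile stays.
Every type prefers its assigned level; separation holds.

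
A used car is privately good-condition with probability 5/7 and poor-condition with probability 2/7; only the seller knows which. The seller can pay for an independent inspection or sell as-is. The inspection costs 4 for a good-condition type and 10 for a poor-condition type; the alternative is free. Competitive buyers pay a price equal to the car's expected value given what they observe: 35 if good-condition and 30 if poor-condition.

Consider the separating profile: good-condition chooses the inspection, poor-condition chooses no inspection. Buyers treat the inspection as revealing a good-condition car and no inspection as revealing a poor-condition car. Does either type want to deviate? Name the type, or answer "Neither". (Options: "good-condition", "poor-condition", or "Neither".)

The inspection pays 35; no inspection pays 30.
good-condition: assigned the inspection, nets 35 − 4 = 31; deviating to no inspection nets 30.
poor-condition: assigned no inspection, nets 30; deviating to the inspection nets 35 − 10 = 25.
Both types strictly prefer their assigned action; no profitable deviation.

Neither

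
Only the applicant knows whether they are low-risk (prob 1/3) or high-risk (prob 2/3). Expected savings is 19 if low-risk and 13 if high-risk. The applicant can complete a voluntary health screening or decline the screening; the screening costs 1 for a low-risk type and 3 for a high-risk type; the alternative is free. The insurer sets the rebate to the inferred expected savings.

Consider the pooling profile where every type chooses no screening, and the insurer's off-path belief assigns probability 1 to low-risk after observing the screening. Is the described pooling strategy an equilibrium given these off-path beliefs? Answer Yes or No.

No

On path, the insurer holds the prior and pays 1/3·19 + 2/3·13 = 15. Off path (the screening), believing low-risk, it pays 19.
low-risk: no screening nets 15; the screening nets 19 − 1 = 18. low-risk would deviate.
high-risk: no screening nets 15; the screening nets 19 − 3 = 16. high-risk would deviate.
A type deviates, so pooling fails.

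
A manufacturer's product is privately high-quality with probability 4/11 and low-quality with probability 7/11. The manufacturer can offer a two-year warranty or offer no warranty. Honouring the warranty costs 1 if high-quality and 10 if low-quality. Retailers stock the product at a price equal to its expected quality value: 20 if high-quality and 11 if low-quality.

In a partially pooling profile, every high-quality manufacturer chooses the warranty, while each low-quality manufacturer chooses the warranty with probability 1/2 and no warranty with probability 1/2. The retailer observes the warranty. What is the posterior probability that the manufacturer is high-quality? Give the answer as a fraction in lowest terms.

8/15

P(the warranty) = (4/11)·1 + (7/11)·(1/2) = 15/22.
By Bayes' rule, P(high-quality | the warranty) = (4/11) / (15/22) = 8/15.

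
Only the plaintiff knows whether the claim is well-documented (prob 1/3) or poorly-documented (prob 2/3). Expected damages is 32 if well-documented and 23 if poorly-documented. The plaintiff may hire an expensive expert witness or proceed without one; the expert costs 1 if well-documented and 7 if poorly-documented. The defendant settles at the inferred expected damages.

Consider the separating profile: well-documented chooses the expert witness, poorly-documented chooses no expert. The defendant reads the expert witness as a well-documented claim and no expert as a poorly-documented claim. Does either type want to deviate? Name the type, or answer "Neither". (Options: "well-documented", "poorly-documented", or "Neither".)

poorly-documented

The expert witness pays 32; no expert pays 23.
well-documented: assigned the expert witness, nets 32 − 1 = 31; deviating to no expert nets 23.
poorly-documented: assigned no expert, nets 23; deviating to the expert witness nets 32 − 7 = 25.
The poorly-documented type gains 2 by deviating.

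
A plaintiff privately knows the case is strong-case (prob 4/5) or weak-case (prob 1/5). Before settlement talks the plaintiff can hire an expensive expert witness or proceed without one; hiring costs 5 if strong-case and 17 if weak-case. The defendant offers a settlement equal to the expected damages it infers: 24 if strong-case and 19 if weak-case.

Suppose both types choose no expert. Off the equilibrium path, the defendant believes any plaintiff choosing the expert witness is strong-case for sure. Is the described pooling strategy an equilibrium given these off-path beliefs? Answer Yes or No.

On path, the defendant holds the prior and pays 4/5·24 + 1/5·19 = 23. Off path (the expert witness), believing strong-case, it pays 24.
strong-case: no expert nets 23; the expert witness nets 24 − 5 = 19. strong-case stays.
weak-case: no expert nets 23; the expert witness nets 24 − 17 = 7. weak-case stays.
No type deviates, so pooling is sustained.

Yes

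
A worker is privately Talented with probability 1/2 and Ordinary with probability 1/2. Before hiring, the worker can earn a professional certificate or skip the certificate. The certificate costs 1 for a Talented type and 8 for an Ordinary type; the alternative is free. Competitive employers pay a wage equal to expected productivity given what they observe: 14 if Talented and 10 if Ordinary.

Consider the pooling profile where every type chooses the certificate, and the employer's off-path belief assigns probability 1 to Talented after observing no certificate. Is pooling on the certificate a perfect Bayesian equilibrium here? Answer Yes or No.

On path, the employer holds the prior and pays 1/2·14 + 1/2·10 = 12. Off path (no certificate), believing Talented, it pays 14.
Talented: the certificate nets 12 − 1 = 11; no certificate nets 14. Talented would deviate.
Ordinary: the certificate nets 12 − 8 = 4; no certificate nets 14. Ordinary would deviate.
A type deviates, so pooling fails.

No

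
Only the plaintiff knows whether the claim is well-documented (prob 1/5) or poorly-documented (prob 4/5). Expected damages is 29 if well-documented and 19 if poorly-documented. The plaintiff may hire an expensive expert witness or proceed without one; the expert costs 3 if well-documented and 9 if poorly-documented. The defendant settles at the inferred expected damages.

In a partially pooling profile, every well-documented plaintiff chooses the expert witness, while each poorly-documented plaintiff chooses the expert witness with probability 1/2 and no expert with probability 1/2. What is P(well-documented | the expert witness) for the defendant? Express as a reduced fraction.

P(the expert witness) = (1/5)·1 + (4/5)·(1/2) = 3/5.
By Bayes' rule, P(well-documented | the expert witness) = (1/5) / (3/5) = 1/3.

1/3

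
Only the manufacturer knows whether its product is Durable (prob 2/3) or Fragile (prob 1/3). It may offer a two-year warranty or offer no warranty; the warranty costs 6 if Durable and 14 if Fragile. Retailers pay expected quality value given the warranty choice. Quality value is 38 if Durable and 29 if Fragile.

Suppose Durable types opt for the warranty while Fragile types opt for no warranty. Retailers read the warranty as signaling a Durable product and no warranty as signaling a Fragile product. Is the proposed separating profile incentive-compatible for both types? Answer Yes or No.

Under these beliefs, the warranty earns price 38 and no warranty earns price 29.
Durable: the warranty nets 38 − 6 = 32; no warranty nets 29. Durable prefers the warranty.
Fragile: the warranty nets 38 − 14 = 24; no warranty nets 29. Fragile prefers no warranty.
Neither type deviates, so the separating profile is an equilibrium.

Yes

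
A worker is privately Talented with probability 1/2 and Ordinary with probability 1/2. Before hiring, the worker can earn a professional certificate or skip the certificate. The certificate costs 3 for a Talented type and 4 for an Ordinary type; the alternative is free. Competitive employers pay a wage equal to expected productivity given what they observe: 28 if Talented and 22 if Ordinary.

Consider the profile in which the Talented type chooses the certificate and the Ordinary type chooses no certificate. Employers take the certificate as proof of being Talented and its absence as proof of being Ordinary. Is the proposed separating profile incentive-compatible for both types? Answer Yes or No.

No

Under these beliefs, the certificate earns wage 28 and no certificate earns wage 22.
Talented: the certificate nets 28 − 3 = 25; no certificate nets 22. Talented prefers the certificate.
Ordinary: the certificate nets 28 − 4 = 24; no certificate nets 22. Ordinary would deviate to the certificate.
Ordinary has a profitable deviation, so the profile is not an equilibrium.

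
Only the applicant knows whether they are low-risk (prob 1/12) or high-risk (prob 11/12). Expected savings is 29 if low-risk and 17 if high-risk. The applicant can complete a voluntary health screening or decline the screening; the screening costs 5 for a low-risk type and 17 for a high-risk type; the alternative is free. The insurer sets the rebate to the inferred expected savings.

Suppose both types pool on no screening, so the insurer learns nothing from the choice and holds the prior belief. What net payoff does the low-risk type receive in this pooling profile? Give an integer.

18

Pooled rebate = 1/12·29 + 11/12·17 = 18.
low-risk pays no cost for no screening, so net payoff = 18.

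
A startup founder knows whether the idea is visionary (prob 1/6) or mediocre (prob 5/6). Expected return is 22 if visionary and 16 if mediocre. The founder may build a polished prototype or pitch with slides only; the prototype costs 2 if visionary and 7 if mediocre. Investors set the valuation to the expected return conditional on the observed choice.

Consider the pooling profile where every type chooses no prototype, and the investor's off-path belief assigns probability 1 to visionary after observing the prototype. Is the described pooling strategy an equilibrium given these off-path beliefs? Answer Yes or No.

No

On path, the investor holds the prior and pays 1/6·22 + 5/6·16 = 17. Off path (the prototype), believing visionary, it pays 22.
visionary: no prototype nets 17; the prototype nets 22 − 2 = 20. visionary would deviate.
mediocre: no prototype nets 17; the prototype nets 22 − 7 = 15. mediocre stays.
A type deviates, so pooling fails.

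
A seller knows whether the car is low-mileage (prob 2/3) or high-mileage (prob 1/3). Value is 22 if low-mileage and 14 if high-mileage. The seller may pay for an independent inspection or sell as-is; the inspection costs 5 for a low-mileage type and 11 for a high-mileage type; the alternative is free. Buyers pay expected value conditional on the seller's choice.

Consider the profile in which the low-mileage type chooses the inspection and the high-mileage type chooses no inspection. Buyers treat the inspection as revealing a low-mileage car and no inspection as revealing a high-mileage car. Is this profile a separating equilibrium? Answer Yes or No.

Yes

Under these beliefs, the inspection earns price 22 and no inspection earns price 14.
low-mileage: the inspection nets 22 − 5 = 17; no inspection nets 14. low-mileage prefers the inspection.
high-mileage: the inspection nets 22 − 11 = 11; no inspection nets 14. high-mileage prefers no inspection.
Neither type deviates, so the separating profile is an equilibrium.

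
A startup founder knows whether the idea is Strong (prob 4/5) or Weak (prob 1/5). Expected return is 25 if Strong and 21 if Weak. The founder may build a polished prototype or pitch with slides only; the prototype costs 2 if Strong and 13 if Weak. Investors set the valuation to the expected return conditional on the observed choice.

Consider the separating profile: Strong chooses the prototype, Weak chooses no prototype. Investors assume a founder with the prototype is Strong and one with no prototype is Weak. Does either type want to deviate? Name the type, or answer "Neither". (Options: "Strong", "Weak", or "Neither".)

The prototype pays 25; no prototype pays 21.
Strong: assigned the prototype, nets 25 − 2 = 23; deviating to no prototype nets 21.
Weak: assigned no prototype, nets 21; deviating to the prototype nets 25 − 13 = 12.
Both types strictly prefer their assigned action; no profitable deviation.

Neither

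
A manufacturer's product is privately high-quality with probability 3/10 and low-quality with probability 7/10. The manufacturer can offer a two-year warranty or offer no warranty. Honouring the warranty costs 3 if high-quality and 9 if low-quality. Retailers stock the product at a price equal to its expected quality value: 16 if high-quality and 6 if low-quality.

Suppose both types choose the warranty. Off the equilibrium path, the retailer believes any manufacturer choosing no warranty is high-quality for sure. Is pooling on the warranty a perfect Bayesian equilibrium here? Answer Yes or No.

On path, the retailer holds the prior and pays 3/10·16 + 7/10·6 = 9. Off path (no warranty), believing high-quality, it pays 16.
high-quality: the warranty nets 9 − 3 = 6; no warranty nets 16. high-quality would deviate.
low-quality: the warranty nets 9 − 9 = 0; no warranty nets 16. low-quality would deviate.
A type deviates, so pooling fails.

No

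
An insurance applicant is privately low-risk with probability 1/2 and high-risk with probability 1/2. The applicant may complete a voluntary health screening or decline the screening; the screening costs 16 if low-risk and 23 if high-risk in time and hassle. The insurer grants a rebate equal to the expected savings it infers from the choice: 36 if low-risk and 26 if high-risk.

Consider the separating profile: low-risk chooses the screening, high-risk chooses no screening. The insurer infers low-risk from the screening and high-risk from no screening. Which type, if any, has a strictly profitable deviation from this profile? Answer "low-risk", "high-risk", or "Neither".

low-risk

The screening pays 36; no screening pays 26.
low-risk: assigned the screening, nets 36 − 16 = 20; deviating to no screening nets 26.
high-risk: assigned no screening, nets 26; deviating to the screening nets 36 − 23 = 13.
The low-risk type gains 6 by deviating.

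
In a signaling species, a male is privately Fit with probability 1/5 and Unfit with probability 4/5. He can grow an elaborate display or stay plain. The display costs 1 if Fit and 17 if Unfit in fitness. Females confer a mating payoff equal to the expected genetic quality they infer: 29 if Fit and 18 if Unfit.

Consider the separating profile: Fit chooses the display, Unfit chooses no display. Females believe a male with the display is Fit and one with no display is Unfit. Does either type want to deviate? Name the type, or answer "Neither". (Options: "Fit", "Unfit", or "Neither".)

Neither

The display pays 29; no display pays 18.
Fit: assigned the display, nets 29 − 1 = 28; deviating to no display nets 18.
Unfit: assigned no display, nets 18; deviating to the display nets 29 − 17 = 12.
Both types strictly prefer their assigned action; no profitable deviation.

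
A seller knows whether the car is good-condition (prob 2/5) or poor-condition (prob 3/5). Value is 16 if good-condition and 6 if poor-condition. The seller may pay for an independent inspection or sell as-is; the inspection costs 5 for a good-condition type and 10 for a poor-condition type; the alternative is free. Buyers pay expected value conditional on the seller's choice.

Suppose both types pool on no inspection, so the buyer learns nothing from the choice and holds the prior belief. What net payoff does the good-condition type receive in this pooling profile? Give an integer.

Pooled price = 2/5·16 + 3/5·6 = 10.
good-condition pays no cost for no inspection, so net payoff = 10.

10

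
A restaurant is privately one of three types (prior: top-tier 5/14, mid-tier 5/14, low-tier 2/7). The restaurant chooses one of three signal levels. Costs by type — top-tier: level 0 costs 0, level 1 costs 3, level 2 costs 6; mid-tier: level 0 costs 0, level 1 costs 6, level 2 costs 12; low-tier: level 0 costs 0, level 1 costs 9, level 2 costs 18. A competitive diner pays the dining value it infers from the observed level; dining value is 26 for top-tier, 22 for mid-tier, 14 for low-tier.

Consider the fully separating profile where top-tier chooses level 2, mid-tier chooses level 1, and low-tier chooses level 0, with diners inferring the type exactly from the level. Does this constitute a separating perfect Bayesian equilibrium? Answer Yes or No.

Yes

Separating price premiums: level 2 → 26, level 1 → 22, level 0 → 14.
top-tier (assigned level 2): level 0: 14 − 0 = 14; level 1: 22 − 3 = 19; level 2: 26 − 6 = 20. top-tier stays.
mid-tier (assigned level 1): level 0: 14 − 0 = 14; level 1: 22 − 6 = 16; level 2: 26 − 12 = 14. mid-tier stays.
low-tier (assigned level 0): level 0: 14 − 0 = 14; level 1: 22 − 9 = 13; level 2: 26 − 18 = 8. low-tier stays.
Every type prefers its assigned level; separation holds.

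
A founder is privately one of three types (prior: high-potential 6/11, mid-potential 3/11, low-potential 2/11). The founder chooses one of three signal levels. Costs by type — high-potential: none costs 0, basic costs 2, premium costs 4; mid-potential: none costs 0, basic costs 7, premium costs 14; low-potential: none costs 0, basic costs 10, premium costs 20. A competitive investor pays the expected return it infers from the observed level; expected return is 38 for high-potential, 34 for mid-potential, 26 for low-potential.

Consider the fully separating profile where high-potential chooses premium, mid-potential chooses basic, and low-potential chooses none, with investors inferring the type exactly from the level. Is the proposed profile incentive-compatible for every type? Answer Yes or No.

Yes

Separating valuations: premium → 38, basic → 34, none → 26.
high-potential (assigned premium): none: 26 − 0 = 26; basic: 34 − 2 = 32; premium: 38 − 4 = 34. high-potential stays.
mid-potential (assigned basic): none: 26 − 0 = 26; basic: 34 − 7 = 27; premium: 38 − 14 = 24. mid-potential stays.
low-potential (assigned none): none: 26 − 0 = 26; basic: 34 − 10 = 24; premium: 38 − 20 = 18. low-potential stays.
Every type prefers its assigned level; separation holds.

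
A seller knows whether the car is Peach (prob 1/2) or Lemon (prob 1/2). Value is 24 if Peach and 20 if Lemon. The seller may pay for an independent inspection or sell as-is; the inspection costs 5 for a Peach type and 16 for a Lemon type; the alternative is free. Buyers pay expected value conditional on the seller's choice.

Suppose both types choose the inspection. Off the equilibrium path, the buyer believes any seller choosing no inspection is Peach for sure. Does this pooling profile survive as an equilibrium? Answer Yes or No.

No

On path, the buyer holds the prior and pays 1/2·24 + 1/2·20 = 22. Off path (no inspection), believing Peach, it pays 24.
Peach: the inspection nets 22 − 5 = 17; no inspection nets 24. Peach would deviate.
Lemon: the inspection nets 22 − 16 = 6; no inspection nets 24. Lemon would deviate.
A type deviates, so pooling fails.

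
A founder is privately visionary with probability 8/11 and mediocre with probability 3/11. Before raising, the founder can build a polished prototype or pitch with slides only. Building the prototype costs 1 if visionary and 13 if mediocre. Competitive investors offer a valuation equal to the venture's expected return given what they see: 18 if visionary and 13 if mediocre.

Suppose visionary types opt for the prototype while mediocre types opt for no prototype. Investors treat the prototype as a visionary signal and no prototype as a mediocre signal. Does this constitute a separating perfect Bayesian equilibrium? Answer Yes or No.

Under these beliefs, the prototype earns valuation 18 and no prototype earns valuation 13.
visionary: the prototype nets 18 − 1 = 17; no prototype nets 13. visionary prefers the prototype.
mediocre: the prototype nets 18 − 13 = 5; no prototype nets 13. mediocre prefers no prototype.
Neither type deviates, so the separating profile is an equilibrium.

Yes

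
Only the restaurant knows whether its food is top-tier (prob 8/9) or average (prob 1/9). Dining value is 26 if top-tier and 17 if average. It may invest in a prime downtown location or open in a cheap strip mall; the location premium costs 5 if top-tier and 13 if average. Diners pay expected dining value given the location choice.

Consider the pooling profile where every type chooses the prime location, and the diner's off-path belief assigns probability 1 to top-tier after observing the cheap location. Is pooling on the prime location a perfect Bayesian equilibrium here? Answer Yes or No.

On path, the diner holds the prior and pays 8/9·26 + 1/9·17 = 25. Off path (the cheap location), believing top-tier, it pays 26.
top-tier: the prime location nets 25 − 5 = 20; the cheap location nets 26. top-tier would deviate.
average: the prime location nets 25 − 13 = 12; the cheap location nets 26. average would deviate.
A type deviates, so pooling fails.

No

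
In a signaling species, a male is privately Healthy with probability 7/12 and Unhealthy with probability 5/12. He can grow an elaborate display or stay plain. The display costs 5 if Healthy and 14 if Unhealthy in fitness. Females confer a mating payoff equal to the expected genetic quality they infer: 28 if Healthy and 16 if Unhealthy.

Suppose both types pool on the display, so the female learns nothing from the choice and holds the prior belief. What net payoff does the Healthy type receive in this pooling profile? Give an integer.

18

Pooled mating payoff = 7/12·28 + 5/12·16 = 23.
Healthy pays cost 5 for the display, so net payoff = 23 − 5 = 18.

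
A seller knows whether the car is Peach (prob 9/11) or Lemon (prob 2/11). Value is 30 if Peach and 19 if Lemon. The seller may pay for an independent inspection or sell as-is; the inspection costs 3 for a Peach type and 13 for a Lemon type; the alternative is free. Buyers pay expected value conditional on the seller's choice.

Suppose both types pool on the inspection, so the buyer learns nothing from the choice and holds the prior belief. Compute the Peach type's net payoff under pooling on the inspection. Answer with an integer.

25

Pooled price = 9/11·30 + 2/11·19 = 28.
Peach pays cost 3 for the inspection, so net payoff = 28 − 3 = 25.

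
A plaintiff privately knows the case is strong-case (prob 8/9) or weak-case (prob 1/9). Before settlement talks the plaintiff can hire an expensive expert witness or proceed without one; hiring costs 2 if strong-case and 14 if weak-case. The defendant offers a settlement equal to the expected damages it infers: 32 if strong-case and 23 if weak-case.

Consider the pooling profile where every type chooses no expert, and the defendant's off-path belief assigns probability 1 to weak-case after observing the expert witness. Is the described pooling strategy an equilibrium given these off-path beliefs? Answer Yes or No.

Yes

On path, the defendant holds the prior and pays 8/9·32 + 1/9·23 = 31. Off path (the expert witness), believing weak-case, it pays 23.
strong-case: no expert nets 31; the expert witness nets 23 − 2 = 21. strong-case stays.
weak-case: no expert nets 31; the expert witness nets 23 − 14 = 9. weak-case stays.
No type deviates, so pooling is sustained.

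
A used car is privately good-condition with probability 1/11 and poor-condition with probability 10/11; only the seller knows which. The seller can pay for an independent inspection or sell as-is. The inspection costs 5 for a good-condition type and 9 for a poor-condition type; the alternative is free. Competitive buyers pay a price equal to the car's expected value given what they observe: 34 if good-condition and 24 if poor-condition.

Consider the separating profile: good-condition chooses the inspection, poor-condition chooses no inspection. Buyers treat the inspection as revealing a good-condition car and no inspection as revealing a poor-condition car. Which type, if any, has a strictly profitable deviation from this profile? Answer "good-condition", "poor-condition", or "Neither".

poor-condition

The inspection pays 34; no inspection pays 24.
good-condition: assigned the inspection, nets 34 − 5 = 29; deviating to no inspection nets 24.
poor-condition: assigned no inspection, nets 24; deviating to the inspection nets 34 − 9 = 25.
The poor-condition type gains 1 by deviating.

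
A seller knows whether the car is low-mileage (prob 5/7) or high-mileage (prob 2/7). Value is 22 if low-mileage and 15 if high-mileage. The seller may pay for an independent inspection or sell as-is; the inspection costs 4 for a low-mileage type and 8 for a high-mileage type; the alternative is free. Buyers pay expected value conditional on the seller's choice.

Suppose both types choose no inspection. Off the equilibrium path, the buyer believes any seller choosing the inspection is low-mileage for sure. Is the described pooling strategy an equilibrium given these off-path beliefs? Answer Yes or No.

On path, the buyer holds the prior and pays 5/7·22 + 2/7·15 = 20. Off path (the inspection), believing low-mileage, it pays 22.
low-mileage: no inspection nets 20; the inspection nets 22 − 4 = 18. low-mileage stays.
high-mileage: no inspection nets 20; the inspection nets 22 − 8 = 14. high-mileage stays.
No type deviates, so pooling is sustained.

Yes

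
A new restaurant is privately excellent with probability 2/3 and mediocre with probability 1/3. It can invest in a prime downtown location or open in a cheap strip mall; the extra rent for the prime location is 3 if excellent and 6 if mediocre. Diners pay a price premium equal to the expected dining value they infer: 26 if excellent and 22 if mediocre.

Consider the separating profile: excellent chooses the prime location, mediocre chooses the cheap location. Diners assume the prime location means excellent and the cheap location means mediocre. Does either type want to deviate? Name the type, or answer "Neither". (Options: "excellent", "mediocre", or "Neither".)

The prime location pays 26; the cheap location pays 22.
excellent: assigned the prime location, nets 26 − 3 = 23; deviating to the cheap location nets 22.
mediocre: assigned the cheap location, nets 22; deviating to the prime location nets 26 − 6 = 20.
Both types strictly prefer their assigned action; no profitable deviation.

Neither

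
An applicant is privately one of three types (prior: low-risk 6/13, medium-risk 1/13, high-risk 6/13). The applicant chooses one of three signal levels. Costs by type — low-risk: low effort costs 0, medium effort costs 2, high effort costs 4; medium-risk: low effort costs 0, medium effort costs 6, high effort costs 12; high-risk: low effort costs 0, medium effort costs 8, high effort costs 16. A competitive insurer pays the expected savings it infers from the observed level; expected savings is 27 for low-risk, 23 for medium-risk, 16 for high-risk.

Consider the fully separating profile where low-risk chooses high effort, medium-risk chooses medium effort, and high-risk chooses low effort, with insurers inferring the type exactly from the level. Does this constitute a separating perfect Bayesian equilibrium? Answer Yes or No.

Yes

Separating rebates: high effort → 27, medium effort → 23, low effort → 16.
low-risk (assigned high effort): low effort: 16 − 0 = 16; medium effort: 23 − 2 = 21; high effort: 27 − 4 = 23. low-risk stays.
medium-risk (assigned medium effort): low effort: 16 − 0 = 16; medium effort: 23 − 6 = 17; high effort: 27 − 12 = 15. medium-risk stays.
high-risk (assigned low effort): low effort: 16 − 0 = 16; medium effort: 23 − 8 = 15; high effort: 27 − 16 = 11. high-risk stays.
Every type prefers its assigned level; separation holds.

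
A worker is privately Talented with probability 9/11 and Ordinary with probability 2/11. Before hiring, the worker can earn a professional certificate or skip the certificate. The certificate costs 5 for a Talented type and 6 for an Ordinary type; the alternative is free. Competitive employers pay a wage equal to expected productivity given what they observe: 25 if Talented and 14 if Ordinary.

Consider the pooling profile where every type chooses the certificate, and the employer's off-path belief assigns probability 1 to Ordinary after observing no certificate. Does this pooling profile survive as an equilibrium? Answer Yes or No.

Yes

On path, the employer holds the prior and pays 9/11·25 + 2/11·14 = 23. Off path (no certificate), believing Ordinary, it pays 14.
Talented: the certificate nets 23 − 5 = 18; no certificate nets 14. Talented stays.
Ordinary: the certificate nets 23 − 6 = 17; no certificate nets 14. Ordinary stays.
No type deviates, so pooling is sustained.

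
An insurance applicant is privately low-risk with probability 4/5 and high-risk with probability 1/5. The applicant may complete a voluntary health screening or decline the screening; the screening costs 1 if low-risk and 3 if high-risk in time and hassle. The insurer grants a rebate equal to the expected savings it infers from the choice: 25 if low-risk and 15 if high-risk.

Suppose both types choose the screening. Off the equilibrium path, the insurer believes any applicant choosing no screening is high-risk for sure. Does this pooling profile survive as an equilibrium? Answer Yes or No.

On path, the insurer holds the prior and pays 4/5·25 + 1/5·15 = 23. Off path (no screening), believing high-risk, it pays 15.
low-risk: the screening nets 23 − 1 = 22; no screening nets 15. low-risk stays.
high-risk: the screening nets 23 − 3 = 20; no screening nets 15. high-risk stays.
No type deviates, so pooling is sustained.

Yes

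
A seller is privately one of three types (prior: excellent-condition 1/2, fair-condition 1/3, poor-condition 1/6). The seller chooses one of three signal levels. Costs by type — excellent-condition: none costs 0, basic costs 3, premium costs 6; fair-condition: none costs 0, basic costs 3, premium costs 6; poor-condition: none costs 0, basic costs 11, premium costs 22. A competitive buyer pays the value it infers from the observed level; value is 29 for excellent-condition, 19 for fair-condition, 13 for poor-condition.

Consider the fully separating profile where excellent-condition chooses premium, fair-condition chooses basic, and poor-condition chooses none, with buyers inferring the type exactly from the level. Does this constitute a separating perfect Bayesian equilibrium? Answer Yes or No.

Separating prices: premium → 29, basic → 19, none → 13.
excellent-condition (assigned premium): none: 13 − 0 = 13; basic: 19 − 3 = 16; premium: 29 − 6 = 23. excellent-condition stays.
fair-condition (assigned basic): none: 13 − 0 = 13; basic: 19 − 3 = 16; premium: 29 − 6 = 23. fair-condition prefers premium.
poor-condition (assigned none): none: 13 − 0 = 13; basic: 19 − 11 = 8; premium: 29 − 22 = 7. poor-condition stays.
At least one type deviates; the separating profile fails.

No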